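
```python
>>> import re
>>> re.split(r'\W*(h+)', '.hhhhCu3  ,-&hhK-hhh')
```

The pattern matches zero or more of a non-word character; then one or more of a literal 'h' (captured).
Because the pattern has a capturing group, `split` also inserts each captured text between the pieces.

['', 'hhhh', 'Cu3', 'hh', 'K', 'hhh', '']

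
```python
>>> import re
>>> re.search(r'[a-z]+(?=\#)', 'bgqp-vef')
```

None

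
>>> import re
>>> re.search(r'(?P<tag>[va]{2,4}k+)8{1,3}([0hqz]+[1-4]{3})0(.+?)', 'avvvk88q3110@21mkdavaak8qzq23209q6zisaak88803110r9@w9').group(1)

'avvvk'

Pattern: 2 to 4 of one of [va], then one or more of the literal 'k' (captured as 'tag'); then 1 to 3 of a literal '8'; then one or more of one of [0hqz], then exactly 3 of a character in [1-4] (captured); then a literal '0'; then one or more of any character (lazy) (captured).
Lazy quantifiers expand one character at a time until the remainder of the pattern can match.
`re.search` scans for the first position where the pattern succeeds.
The match spans [0:13] → 'avvvk88q3110@'.
Captured: group 1 = 'avvvk', group 2 = 'q311', group 3 = '@'.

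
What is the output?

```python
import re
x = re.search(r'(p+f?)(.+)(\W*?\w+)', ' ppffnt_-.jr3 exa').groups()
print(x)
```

('ppf', 'fnt_-.jr3 ex', 'a')

Pattern: one or more of the literal 'p', then optionally the literal 'f' (captured); then one or more of any character (captured); then zero or more of a non-word character (lazy), then one or more of a word character (captured).
Unlike `match`, `search` isn't anchored — it looks for the pattern anywhere in the string.
The match spans [1:17] → 'ppffnt_-.jr3 exa'.
Captured: group 1 = 'ppf', group 2 = 'fnt_-.jr3 ex', group 3 = 'a'.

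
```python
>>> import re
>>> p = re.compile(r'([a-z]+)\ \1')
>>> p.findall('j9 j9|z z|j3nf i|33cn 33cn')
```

`\1` is not a pattern — it's the concrete string captured by group 1, re-applied verbatim.
Matches: at [6:9] match 'z z', group 1 = 'z'.
One capturing group, so `findall` returns just the captured substring from the one match — 1 in all.

['z']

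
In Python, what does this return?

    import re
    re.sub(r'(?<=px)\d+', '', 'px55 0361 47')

'px 0361 47'

Because the assertion is zero-width, the text it checks is not consumed and won't appear in the result.
Every occurrence is swapped for ''.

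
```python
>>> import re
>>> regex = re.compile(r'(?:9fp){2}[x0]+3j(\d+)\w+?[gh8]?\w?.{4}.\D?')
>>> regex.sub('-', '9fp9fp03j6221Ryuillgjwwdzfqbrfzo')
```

'-wwdzfqbrfzo'

The `?` after the quantifier makes it lazy — it takes as little as possible before letting the rest of the pattern try.
`sub` substitutes '-' at each match site.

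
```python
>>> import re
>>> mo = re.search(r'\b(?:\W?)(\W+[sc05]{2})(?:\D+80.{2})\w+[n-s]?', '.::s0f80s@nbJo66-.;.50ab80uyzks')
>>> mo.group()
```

The match spans [16:31] → '-.;.50ab80uyzks'.

'-.;.50ab80uyzks'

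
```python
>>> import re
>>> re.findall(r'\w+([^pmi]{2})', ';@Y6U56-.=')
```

['-.']

This matches one or more of a word character; then exactly 2 of any character except [pmi] (captured).
Walking the string: at [2:9] match 'Y6U56-.', group 1 = '-.'.
With a single group, `findall` returns only what that group captured — 1 item.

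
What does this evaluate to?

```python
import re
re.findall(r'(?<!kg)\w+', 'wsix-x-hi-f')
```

`(?!…)`/`(?<!…)` only lets a position through if the neighbouring text does NOT match; no characters are consumed.
Walking the string: at [0:4] → 'wsix'; at [5:6] → 'x'; at [7:9] → 'hi'; at [10:11] → 'f'.
Since nothing is captured, `findall` lists the 4 matched substrings directly.

['wsix', 'x', 'hi', 'f']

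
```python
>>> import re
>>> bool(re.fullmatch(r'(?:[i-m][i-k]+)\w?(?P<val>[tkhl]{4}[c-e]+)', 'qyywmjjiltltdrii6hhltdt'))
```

`re.fullmatch` is like wrapping the pattern in `^…$` (in single-line mode).
Here there's no way to consume every character, so the call returns None, and `bool(None)` is False.

False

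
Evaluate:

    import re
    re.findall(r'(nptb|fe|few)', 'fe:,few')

['fe', 'fe']

Alternation tries branches left to right and keeps the first one that lets the overall match succeed at that position.
`findall` collects group 1 from each match (2 total).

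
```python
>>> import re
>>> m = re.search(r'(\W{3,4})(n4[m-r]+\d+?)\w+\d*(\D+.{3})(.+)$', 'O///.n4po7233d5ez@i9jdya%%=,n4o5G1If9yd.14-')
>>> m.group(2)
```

The match spans [1:43] → '///.n4po7233d5ez@i9jdya%%=,n4o5G1If9yd.14-'.
Captured: group 1 = '///.', group 2 = 'n4po7', group 3 = '@i9jd', group 4 = 'ya%%=,n4o5G1If9yd.14-'.

'n4po7'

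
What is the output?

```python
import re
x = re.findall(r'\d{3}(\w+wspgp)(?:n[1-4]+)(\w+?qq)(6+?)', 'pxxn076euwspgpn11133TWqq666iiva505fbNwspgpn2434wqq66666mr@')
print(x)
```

[('euwspgpn11133TWqq666iiva505fbNwspgp', 'wqq', '6')]

A non-greedy quantifier consumes as few characters as it can — just enough that the remainder of the pattern still matches from where it stops; whatever follows it matches normally.
Multiple groups make `findall` return tuples — one 3-tuple for the one match.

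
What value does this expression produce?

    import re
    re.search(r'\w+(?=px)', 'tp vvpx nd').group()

'vv'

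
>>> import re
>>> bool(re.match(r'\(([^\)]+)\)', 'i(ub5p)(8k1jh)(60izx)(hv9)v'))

False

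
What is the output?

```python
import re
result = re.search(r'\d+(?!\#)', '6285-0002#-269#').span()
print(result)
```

(0, 4)

The negative lookaround is zero-width — it rules out positions where the adjacent text would match, without consuming anything.
`search` walks the string left to right and returns the first match it finds.
The match spans [0:4] → '6285'.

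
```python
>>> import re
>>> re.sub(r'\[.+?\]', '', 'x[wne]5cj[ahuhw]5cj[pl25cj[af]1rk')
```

A `+?`/`*?`/`{m,n}?` starts at its minimum and grows only as far as needed for what follows to match.
Matches: at [1:6] → '[wne]'; at [9:16] → '[ahuhw]'; at [19:30] → '[pl25cj[af]'.
`sub` substitutes '' at each match site.

'x5cj5cj1rk'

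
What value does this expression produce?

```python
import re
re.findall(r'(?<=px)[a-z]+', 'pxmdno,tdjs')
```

['mdno']

Because the assertion is zero-width, the text it checks is not consumed and won't appear in the result.
`findall` yields the raw match text (1 of them) because the pattern has no groups.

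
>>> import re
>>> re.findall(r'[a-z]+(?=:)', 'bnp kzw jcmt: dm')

['jcmt']

The lookaround is zero-width — it requires the adjacent text to match without consuming it, so the asserted text isn't part of the match.
Walking the string: at [8:12] → 'jcmt'.
With no groups in the pattern, `findall` gives back each whole match — 1 here.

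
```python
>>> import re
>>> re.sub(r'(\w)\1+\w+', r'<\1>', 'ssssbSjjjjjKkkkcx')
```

'<s>'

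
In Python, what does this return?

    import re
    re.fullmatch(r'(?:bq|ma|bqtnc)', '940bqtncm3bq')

None

`re.fullmatch` is like wrapping the pattern in `^…$` (in single-line mode).
Here there's no way to consume every character, so the call returns None.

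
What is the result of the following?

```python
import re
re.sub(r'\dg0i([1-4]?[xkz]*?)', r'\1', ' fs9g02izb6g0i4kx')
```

The pattern matches a digit, then the literal 'g0i'; then optionally a character in [1-4], then zero or more of one of [xkz] (lazy) (captured).
Matches: at [10:15] → '6g0i4'.
`\1` in the replacement pulls in group 1's text for each match.

' fs9g02izb4kx'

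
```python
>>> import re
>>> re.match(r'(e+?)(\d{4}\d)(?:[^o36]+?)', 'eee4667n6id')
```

None

Pattern: one or more of a literal 'e' (lazy) (captured); then exactly 4 of a digit, then a digit (captured); then one or more of any character except [o36] (lazy) (non-capturing group).
`re.match` won't scan ahead — the pattern has to work from the very first character.
Here the string doesn't start with a match, so the call returns None.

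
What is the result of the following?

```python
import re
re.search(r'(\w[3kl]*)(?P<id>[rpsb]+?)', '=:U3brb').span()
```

(2, 5)

Lazy quantifiers expand one character at a time until the remainder of the pattern can match.
The match spans [2:5] → 'U3b'.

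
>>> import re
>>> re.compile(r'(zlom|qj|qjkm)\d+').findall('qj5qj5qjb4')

Walking the string: at [0:3] match 'qj5', group 1 = 'qj'; at [3:6] match 'qj5', group 1 = 'qj'.
One capturing group, so `findall` returns just the captured substring from each match — 2 in all.

['qj', 'qj']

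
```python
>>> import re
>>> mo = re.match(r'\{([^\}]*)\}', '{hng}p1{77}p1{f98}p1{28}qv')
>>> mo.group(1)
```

'hng'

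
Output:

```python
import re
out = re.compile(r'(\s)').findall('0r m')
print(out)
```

The pattern matches whitespace (captured).
Matches: at [2:3] match ' ', group 1 = ' '.
One capturing group, so `findall` returns just the captured substring from the one match — 1 in all.

[' ']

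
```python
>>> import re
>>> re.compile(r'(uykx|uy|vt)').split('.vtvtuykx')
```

['.', 'vt', '', 'vt', '', 'uykx', '']

`|` is ordered: at each position the engine commits to the first alternative that works.
With a capturing group present, the delimiter's captured portion is kept in the result list.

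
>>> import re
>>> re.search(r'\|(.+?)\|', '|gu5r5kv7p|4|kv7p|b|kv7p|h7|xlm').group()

Unlike `match`, `search` isn't anchored — it looks for the pattern anywhere in the string.
The match spans [0:11] → '|gu5r5kv7p|'.
Captured: group 1 = 'gu5r5kv7p'.

'|gu5r5kv7p|'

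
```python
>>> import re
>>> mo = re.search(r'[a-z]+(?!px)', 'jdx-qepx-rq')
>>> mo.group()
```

`(?!…)`/`(?<!…)` only lets a position through if the neighbouring text does NOT match; no characters are consumed.
The match spans [0:3] → 'jdx'.

'jdx'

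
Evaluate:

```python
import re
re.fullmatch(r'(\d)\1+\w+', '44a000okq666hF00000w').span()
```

(0, 20)

`re.fullmatch` requires the pattern to consume the entire string.
The match spans [0:20] → '44a000okq666hF00000w'.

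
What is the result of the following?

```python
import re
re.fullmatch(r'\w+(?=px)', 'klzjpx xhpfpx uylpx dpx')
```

For `fullmatch`, every character of the input must be accounted for by the pattern.
Here the string isn't matched end-to-end, so the call returns None.

None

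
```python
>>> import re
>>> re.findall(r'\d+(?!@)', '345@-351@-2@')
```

['34', '35']

`(?!…)`/`(?<!…)` only lets a position through if the neighbouring text does NOT match; no characters are consumed.
Walking the string: at [0:2] → '34'; at [5:7] → '35'.
`findall` yields the raw match text (2 of them) because the pattern has no groups.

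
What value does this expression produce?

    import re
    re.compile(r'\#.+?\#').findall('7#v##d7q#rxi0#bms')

['#v#', '#d7q#']

A non-greedy quantifier consumes as few characters as it can — just enough that the remainder of the pattern still matches from where it stops; whatever follows it matches normally.
`findall` yields the raw match text (2 of them) because the pattern has no groups.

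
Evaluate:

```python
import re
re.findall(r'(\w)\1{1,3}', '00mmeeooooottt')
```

`\1` is not a pattern — it's the concrete string captured by group 1, re-applied verbatim.
Matches: at [0:2] match '00', group 1 = '0'; at [2:4] match 'mm', group 1 = 'm'; at [4:6] match 'ee', group 1 = 'e'; at [6:10] match 'oooo', group 1 = 'o'; at [11:14] match 'ttt', group 1 = 't'.
`findall` collects group 1 from each match (5 total).

['0', 'm', 'e', 'o', 't']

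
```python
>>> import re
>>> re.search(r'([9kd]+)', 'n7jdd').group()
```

The match spans [3:5] → 'dd'.

'dd'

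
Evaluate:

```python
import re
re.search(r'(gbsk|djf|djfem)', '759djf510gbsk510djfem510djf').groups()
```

('djf',)

`re.search` scans for the first position where the pattern succeeds.
The match spans [3:6] → 'djf'.
Captured: group 1 = 'djf'.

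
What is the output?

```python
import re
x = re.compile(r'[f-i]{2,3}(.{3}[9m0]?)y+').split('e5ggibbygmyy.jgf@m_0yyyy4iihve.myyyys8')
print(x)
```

Pattern: 2 to 3 of a character in [f-i]; then exactly 3 of any character, then optionally one of [9m0] (captured); then one or more of a literal 'y'.
Matches to split on: at [2:8] → 'ggibby'; at [14:24] → 'gf@m_0yyyy'; at [25:36] → 'iihve.myyyy'.
With a capturing group present, the delimiter's captured portion is kept in the result list.

['e5', 'ibb', 'gmyy.j', '@m_0', '4', 've.m', 's8']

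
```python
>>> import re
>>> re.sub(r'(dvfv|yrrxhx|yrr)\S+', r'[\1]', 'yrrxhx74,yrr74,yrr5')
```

`|` is ordered: at each position the engine commits to the first alternative that works.
Matches: at [0:19] → 'yrrxhx74,yrr74,yrr5'.
Each match is replaced using the text its own group 1 captured.

'[yrrxhx]'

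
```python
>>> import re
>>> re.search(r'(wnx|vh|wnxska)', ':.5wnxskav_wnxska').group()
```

'wnx'

Alternation tries branches left to right and keeps the first one that lets the overall match succeed at that position.
Unlike `match`, `search` isn't anchored — it looks for the pattern anywhere in the string.
The match spans [3:6] → 'wnx'.
Captured: group 1 = 'wnx'.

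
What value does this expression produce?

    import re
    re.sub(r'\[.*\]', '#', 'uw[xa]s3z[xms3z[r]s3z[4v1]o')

'uw#o'

Matches: at [2:26] → '[xa]s3z[xms3z[r]s3z[4v1]'.
`sub` substitutes '#' at each match site.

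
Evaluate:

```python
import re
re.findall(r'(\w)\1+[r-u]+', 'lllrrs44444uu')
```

The backreference `\1` re-matches whatever the first group consumed, character for character.
Because there's exactly one group, `findall` drops the full match and keeps group 1 from each hit.

['l', '4']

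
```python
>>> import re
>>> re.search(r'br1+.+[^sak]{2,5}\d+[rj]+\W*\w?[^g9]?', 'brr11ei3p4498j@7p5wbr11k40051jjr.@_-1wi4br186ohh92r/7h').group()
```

'br11k40051jjr.@_-1wi4br186ohh92r/7h'

The match spans [19:54] → 'br11k40051jjr.@_-1wi4br186ohh92r/7h'.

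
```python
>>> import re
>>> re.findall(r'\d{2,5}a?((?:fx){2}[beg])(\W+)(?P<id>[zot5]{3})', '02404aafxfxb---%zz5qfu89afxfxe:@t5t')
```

[('fxfxe', ':@', 't5t')]

`findall` packs the 3 group values into a tuple for every match.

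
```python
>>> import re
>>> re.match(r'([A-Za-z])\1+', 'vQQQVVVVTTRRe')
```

None

After group 1 captures some text, `\1` only succeeds where that same text appears again.
`match` is anchored at position 0; if the pattern doesn't fit there, it returns None.
Here the string doesn't start with a match, so the call returns None.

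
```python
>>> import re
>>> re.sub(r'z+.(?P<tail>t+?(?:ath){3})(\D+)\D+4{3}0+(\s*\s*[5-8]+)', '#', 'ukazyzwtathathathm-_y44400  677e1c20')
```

'ukazy#e1c20'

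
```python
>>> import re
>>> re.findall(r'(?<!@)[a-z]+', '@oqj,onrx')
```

['qj', 'onrx']

Because the assertion is negative and zero-width, positions next to the forbidden text are skipped.
Walking the string: at [2:4] → 'qj'; at [5:9] → 'onrx'.
Since nothing is captured, `findall` lists the 2 matched substrings directly.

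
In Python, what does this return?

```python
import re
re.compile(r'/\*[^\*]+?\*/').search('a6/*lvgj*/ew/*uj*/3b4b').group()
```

'/*lvgj*/'

Unlike `match`, `search` isn't anchored — it looks for the pattern anywhere in the string.
The match spans [2:10] → '/*lvgj*/'.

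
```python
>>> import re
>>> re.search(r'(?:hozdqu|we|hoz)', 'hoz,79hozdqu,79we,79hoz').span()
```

`search` walks the string left to right and returns the first match it finds.
The match spans [0:3] → 'hoz'.

(0, 3)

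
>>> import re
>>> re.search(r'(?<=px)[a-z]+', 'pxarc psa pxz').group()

'arc'

Lookahead/lookbehind check context without consuming it, so the matched span excludes the asserted characters.
The match spans [2:5] → 'arc'.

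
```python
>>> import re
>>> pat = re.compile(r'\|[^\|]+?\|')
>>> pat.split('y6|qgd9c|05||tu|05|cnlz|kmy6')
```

['y6', '05|', '05', 'kmy6']

Matches to split on: at [2:9] → '|qgd9c|'; at [12:16] → '|tu|'; at [18:24] → '|cnlz|'.
`split` removes every match and returns the 4 fragments in between.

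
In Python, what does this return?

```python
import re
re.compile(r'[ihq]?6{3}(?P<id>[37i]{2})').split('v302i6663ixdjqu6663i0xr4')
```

['v302', '3i', 'xdjqu', '3i', '0xr4']

The pattern matches optionally one of [ihq], then exactly 3 of the literal '6'; then exactly 2 of one of [37i] (captured as 'id').
Matches to split on: at [4:10] → 'i6663i'; at [15:20] → '6663i'.
The group in the pattern means `split` returns the separators' captures alongside the pieces.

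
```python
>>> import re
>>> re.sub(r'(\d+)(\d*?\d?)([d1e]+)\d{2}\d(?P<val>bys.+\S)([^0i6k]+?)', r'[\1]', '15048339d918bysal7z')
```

'[15048339]'

Each match is replaced using the text its own group 1 captured.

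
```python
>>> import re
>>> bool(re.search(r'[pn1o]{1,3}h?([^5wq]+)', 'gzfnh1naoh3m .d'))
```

Pattern: 1 to 3 of one of [pn1o], then optionally the literal 'h'; then one or more of any character except [5wq] (captured).
Unlike `match`, `search` isn't anchored — it looks for the pattern anywhere in the string.
The match spans [3:15] → 'nh1naoh3m .d'.
Captured: group 1 = '1naoh3m .d'.

True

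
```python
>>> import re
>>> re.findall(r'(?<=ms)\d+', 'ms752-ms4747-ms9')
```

['752', '4747', '9']

The positive lookaround only admits positions where the adjacent text matches; those characters stay outside the span.
`findall` yields the raw match text (3 of them) because the pattern has no groups.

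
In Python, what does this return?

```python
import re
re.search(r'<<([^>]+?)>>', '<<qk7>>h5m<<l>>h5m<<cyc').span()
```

`search` walks the string left to right and returns the first match it finds.
The match spans [0:7] → '<<qk7>>'.
Captured: group 1 = 'qk7'.

(0, 7)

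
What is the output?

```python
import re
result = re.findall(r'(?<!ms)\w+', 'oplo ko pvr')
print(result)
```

['oplo', 'ko', 'pvr']

The negative lookahead/lookbehind blocks any match where the forbidden context is present.
Since nothing is captured, `findall` lists the 3 matched substrings directly.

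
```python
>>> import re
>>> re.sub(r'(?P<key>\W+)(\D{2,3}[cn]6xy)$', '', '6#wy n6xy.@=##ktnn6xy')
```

'6#wy n6xy'

Each match is replaced by ''.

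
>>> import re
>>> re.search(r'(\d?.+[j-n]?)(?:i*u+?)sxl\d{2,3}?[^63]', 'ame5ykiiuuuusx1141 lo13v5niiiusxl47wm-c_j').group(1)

'ame5ykiiuuuusx1141 lo13v5niii'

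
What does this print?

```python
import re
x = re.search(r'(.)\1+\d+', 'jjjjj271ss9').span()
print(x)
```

(0, 8)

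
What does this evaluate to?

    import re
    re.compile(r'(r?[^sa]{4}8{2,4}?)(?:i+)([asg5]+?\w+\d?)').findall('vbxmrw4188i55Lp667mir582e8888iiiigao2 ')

[('rw4188', '55Lp667mir582e8888iiiigao2')]

This matches optionally the literal 'r', then exactly 4 of any character except [sa], then 2 to 4 of a literal '8' (lazy) (captured); then one or more of a literal 'i' (non-capturing group); then one or more of one of [asg5] (lazy), then one or more of a word character, then optionally a digit (captured).
Walking the string: at [4:37] match 'rw4188i55Lp667mir582e8888iiiigao2', groups = ('rw4188', '55Lp667mir582e8888iiiigao2').
With 2 capturing groups, `findall` returns a 2-tuple per match.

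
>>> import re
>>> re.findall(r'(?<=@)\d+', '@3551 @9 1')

['3551', '9']

The `(?=…)`/`(?<=…)` assertion just peeks at neighbouring text; it doesn't advance the match position.
Walking the string: at [1:5] → '3551'; at [7:8] → '9'.
With no groups in the pattern, `findall` gives back each whole match — 2 here.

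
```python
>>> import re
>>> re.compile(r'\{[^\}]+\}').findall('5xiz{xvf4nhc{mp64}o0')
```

['{xvf4nhc{mp64}']

With no groups in the pattern, `findall` gives back each whole match — 1 here.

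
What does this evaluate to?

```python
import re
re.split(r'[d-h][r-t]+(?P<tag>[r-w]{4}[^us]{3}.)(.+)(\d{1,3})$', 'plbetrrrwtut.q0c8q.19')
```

['plb', 'wtut.q0c', '8q.1', '9', '']

Pattern: a character in [d-h], then one or more of a character in [r-t]; then exactly 4 of a character in [r-w], then exactly 3 of any character except [us], then any character (captured as 'tag'); then one or more of any character (captured); then 1 to 3 of a digit (captured); then anchored at the end.
Matches to split on: at [3:21] → 'etrrrwtut.q0c8q.19'.
With a capturing group present, the delimiter's captured portion is kept in the result list.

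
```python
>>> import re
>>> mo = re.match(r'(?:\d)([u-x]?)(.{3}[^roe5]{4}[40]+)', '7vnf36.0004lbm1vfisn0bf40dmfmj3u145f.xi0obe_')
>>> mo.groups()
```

Pattern: a digit (non-capturing group); then optionally a character in [u-x] (captured); then exactly 3 of any character, then exactly 4 of any character except [roe5], then one or more of one of [40] (captured).
`match` is anchored at position 0; if the pattern doesn't fit there, it returns None.
The match spans [0:11] → '7vnf36.0004'.
Captured: group 1 = 'v', group 2 = 'nf36.0004'.

('v', 'nf36.0004')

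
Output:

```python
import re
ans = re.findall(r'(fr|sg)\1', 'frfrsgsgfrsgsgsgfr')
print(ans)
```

After group 1 captures some text, `\1` only succeeds where that same text appears again.
With a single group, `findall` returns only what that group captured — 3 items.

['fr', 'sg', 'sg']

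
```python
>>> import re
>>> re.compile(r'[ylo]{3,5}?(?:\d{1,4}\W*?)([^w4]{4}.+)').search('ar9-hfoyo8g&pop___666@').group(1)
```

'g&pop___666@'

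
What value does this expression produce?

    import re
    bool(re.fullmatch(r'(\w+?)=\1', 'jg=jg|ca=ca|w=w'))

False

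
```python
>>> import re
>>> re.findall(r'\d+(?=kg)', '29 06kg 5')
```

Lookahead/lookbehind check context without consuming it, so the matched span excludes the asserted characters.
With no groups in the pattern, `findall` gives back each whole match — 1 here.

['06']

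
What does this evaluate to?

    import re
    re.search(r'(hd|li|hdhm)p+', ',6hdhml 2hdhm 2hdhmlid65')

None

`re.search` tries every starting position until one works.
Here no position works, so the call returns None.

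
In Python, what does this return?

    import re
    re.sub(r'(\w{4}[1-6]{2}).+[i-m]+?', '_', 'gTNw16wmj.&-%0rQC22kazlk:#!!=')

'_:#!!='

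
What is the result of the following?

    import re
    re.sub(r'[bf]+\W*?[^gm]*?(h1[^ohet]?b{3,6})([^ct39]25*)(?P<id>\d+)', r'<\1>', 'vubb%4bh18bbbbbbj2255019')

`\1` in the replacement pulls in group 1's text for each match.

'vu<h18bbbbbb>'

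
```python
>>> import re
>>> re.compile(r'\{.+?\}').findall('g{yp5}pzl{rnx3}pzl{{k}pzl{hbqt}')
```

Lazy quantifiers expand one character at a time until the remainder of the pattern can match.
With no groups in the pattern, `findall` gives back each whole match — 4 here.

['{yp5}', '{rnx3}', '{{k}', '{hbqt}']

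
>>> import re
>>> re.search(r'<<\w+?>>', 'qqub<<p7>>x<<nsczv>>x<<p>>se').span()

(4, 10)

The match spans [4:10] → '<<p7>>'.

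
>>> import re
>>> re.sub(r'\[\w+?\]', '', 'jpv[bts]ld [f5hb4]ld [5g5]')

'jpvld ld '

Matches: at [3:8] → '[bts]'; at [11:18] → '[f5hb4]'; at [21:26] → '[5g5]'.
Every occurrence is swapped for ''.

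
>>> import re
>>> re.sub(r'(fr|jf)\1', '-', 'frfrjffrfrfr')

'-jf-fr'

The backreference `\1` re-matches whatever the first group consumed, character for character.
Every occurrence is swapped for '-'.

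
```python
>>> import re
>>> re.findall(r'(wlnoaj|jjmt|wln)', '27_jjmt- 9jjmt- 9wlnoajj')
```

['jjmt', 'jjmt', 'wlnoaj']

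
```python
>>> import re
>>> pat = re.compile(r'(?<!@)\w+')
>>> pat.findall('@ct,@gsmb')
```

['t', 'smb']

A negative assertion filters positions out without eating any characters.
Walking the string: at [2:3] → 't'; at [6:9] → 'smb'.
With no groups in the pattern, `findall` gives back each whole match — 2 here.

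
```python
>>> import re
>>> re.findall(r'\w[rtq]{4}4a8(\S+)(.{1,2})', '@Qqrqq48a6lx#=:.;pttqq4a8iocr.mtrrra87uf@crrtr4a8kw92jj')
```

2 groups means the one result is a tuple of 2 captured strings — 1 here.

[('iocr.mtrrra87uf@crrtr4a8kw92j', 'j')]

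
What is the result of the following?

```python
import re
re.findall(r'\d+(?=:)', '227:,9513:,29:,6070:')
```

The lookaround is zero-width — it requires the adjacent text to match without consuming it, so the asserted text isn't part of the match.
`findall` yields the raw match text (4 of them) because the pattern has no groups.

['227', '9513', '29', '6070']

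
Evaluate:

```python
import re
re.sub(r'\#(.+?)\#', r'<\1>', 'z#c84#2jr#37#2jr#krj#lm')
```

'z<c84>2jr<37>2jr<krj>lm'

Matches: at [1:6] → '#c84#'; at [9:13] → '#37#'; at [16:21] → '#krj#'.
The replacement refers to a captured group, so each match is rewritten using its own captured text.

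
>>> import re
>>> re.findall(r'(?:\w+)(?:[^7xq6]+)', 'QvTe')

['QvTe']

This matches one or more of a word character (non-capturing group); then one or more of any character except [7xq6] (non-capturing group).
Matches: at [0:4] → 'QvTe'.
`findall` yields the raw match text (1 of them) because the pattern has no groups.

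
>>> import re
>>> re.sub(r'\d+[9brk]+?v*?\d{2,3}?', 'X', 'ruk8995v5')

'rukXv5'

The pattern matches one or more of a digit, then one or more of one of [9brk] (lazy); then zero or more of a literal 'v' (lazy), then 2 to 3 of a digit (lazy).
Matches: at [3:7] → '8995'.
Each match is replaced by 'X'.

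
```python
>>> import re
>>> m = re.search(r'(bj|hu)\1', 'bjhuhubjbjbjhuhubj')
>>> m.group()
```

'huhu'

A backreference is literal: `\1` must see the identical characters the first group matched.
`search` walks the string left to right and returns the first match it finds.
The match spans [2:6] → 'huhu'.
Captured: group 1 = 'hu'.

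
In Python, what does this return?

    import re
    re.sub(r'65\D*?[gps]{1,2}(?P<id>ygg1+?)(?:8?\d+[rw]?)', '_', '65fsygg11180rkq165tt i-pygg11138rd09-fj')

Pattern: the literal '65', then zero or more of a non-digit (lazy), then 1 to 2 of one of [gps]; then the literal 'ygg', then one or more of a literal '1' (lazy) (captured as 'id'); then optionally a literal '8', then one or more of a digit, then optionally one of [rw] (non-capturing group).
Matches: at [0:13] → '65fsygg11180r'; at [16:33] → '65tt i-pygg11138r'.
Each match is replaced by '_'.

'_kq1_d09-fj'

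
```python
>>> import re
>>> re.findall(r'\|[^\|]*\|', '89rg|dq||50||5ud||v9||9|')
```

No capturing groups, so `findall` returns the 5 full match strings.

['|dq|', '|50|', '|5ud|', '|v9|', '|9|']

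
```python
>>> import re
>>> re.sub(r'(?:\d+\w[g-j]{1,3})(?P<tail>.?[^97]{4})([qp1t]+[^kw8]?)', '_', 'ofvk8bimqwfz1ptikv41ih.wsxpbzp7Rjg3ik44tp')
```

'ofvk_kv_zp_'

Every occurrence is swapped for '_'.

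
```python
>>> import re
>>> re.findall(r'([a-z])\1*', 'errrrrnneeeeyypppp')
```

['e', 'r', 'n', 'e', 'y', 'p']

A backreference is literal: `\1` must see the identical characters the first group matched.
Walking the string: at [0:1] match 'e', group 1 = 'e'; at [1:6] match 'rrrrr', group 1 = 'r'; at [6:8] match 'nn', group 1 = 'n'; at [8:12] match 'eeee', group 1 = 'e'; at [12:14] match 'yy', group 1 = 'y'; ….
With a single group, `findall` returns only what that group captured — 6 items.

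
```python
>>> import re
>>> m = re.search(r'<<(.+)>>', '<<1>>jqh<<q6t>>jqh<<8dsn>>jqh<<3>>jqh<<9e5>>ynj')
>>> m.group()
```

'<<1>>jqh<<q6t>>jqh<<8dsn>>jqh<<3>>jqh<<9e5>>'

Unlike `match`, `search` isn't anchored — it looks for the pattern anywhere in the string.
The match spans [0:44] → '<<1>>jqh<<q6t>>jqh<<8dsn>>jqh<<3>>jqh<<9e5>>'.
Captured: group 1 = '1>>jqh<<q6t>>jqh<<8dsn>>jqh<<3>>jqh<<9e5'.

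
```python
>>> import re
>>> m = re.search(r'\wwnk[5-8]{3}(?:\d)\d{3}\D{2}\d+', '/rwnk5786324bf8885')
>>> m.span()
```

(1, 18)

This matches a word character, then the literal 'wnk', then exactly 3 of a character in [5-8]; then a digit (non-capturing group); then exactly 3 of a digit, then exactly 2 of a non-digit, then one or more of a digit.
Unlike `match`, `search` isn't anchored — it looks for the pattern anywhere in the string.
The match spans [1:18] → 'rwnk5786324bf8885'.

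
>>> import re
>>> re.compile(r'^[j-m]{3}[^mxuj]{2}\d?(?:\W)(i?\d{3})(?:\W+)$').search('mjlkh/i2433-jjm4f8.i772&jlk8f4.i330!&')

None

This matches anchored at the start of the string; then exactly 3 of a character in [j-m], then exactly 2 of any character except [mxuj]; then optionally a digit; then a non-word character (non-capturing group); then optionally the literal 'i', then exactly 3 of a digit (captured); then one or more of a non-word character (non-capturing group); then anchored at the end.
`re.search` tries every starting position until one works.
Here the pattern never matches, so the call returns None.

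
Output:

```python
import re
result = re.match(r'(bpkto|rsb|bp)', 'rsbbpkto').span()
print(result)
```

(0, 3)

`re.match` won't scan ahead — the pattern has to work from the very first character.
The match spans [0:3] → 'rsb'.
Captured: group 1 = 'rsb'.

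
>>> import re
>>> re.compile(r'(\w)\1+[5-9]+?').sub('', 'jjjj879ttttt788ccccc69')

'79889'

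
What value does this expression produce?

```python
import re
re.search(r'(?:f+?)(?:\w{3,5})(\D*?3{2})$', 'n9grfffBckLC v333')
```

This matches one or more of a literal 'f' (lazy) (non-capturing group); then 3 to 5 of a word character (non-capturing group); then zero or more of a non-digit (lazy), then exactly 2 of the literal '3' (captured); then anchored at the end.
Unlike `match`, `search` isn't anchored — it looks for the pattern anywhere in the string.
Here no position works, so the call returns None.

None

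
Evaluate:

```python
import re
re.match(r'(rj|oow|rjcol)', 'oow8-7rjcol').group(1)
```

'oow'

The match spans [0:3] → 'oow'.
Captured: group 1 = 'oow'.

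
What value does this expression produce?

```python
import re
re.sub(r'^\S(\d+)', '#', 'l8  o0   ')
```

The pattern matches anchored at the start of the string; then a non-whitespace character; then one or more of a digit (captured).
Every occurrence is swapped for '#'.

'#  o0   '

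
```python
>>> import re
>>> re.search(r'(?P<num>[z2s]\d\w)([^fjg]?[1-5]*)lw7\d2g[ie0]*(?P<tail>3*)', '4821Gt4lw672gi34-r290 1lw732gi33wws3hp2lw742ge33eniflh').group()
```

This matches one of [z2s], then a digit, then a word character (captured as 'num'); then optionally any character except [fjg], then zero or more of a character in [1-5] (captured); then the literal 'lw', then the literal '7', then a digit; then the literal '2g', then zero or more of one of [ie0]; then zero or more of a literal '3' (captured as 'tail').
Unlike `match`, `search` isn't anchored — it looks for the pattern anywhere in the string.
The match spans [18:32] → '290 1lw732gi33'.
Captured: group 1 = '290', group 2 = ' 1', group 3 = '33'.

'290 1lw732gi33'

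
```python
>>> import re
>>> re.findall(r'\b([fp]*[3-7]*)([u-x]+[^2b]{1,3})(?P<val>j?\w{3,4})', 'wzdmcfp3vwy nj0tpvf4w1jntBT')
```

[('', 'wzdm', 'cfp3')]

`findall` packs the 3 group values into a tuple for every match.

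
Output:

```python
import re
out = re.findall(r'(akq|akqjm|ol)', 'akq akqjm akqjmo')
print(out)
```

The regex engine tests alternatives in the order written; an earlier branch that matches wins even if a later one would match more.
Matches: at [0:3] match 'akq', group 1 = 'akq'; at [4:7] match 'akq', group 1 = 'akq'; at [10:13] match 'akq', group 1 = 'akq'.
Because there's exactly one group, `findall` drops the full match and keeps group 1 from each hit.

['akq', 'akq', 'akq']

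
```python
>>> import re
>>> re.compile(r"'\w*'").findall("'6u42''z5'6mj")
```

With no groups in the pattern, `findall` gives back each whole match — 2 here.

["'6u42'", "'z5'"]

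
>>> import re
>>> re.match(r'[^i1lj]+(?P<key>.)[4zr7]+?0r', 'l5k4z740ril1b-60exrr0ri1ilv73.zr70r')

The pattern matches one or more of any character except [i1lj]; then any character (captured as 'key'); then one or more of one of [4zr7] (lazy), then the literal '0r'.
`match` is anchored at position 0; if the pattern doesn't fit there, it returns None.
Here the pattern fails at index 0, so the call returns None.

None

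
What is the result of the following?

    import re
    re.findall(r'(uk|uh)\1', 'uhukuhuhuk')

`\1` has to match the exact text group 1 already captured.
`findall` collects group 1 from the one match (1 total).

['uh']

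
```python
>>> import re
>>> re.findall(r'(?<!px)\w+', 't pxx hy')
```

The negative lookahead/lookbehind blocks any match where the forbidden context is present.
Walking the string: at [0:1] → 't'; at [2:5] → 'pxx'; at [6:8] → 'hy'.
Since nothing is captured, `findall` lists the 3 matched substrings directly.

['t', 'pxx', 'hy']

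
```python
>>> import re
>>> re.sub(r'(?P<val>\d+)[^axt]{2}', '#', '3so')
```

'#'

Every occurrence is swapped for '#'.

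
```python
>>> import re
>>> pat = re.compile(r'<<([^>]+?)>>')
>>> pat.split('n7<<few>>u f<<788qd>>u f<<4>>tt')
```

['n7', 'few', 'u f', '788qd', 'u f', '4', 'tt']

Matches to split on: at [2:9] → '<<few>>'; at [12:21] → '<<788qd>>'; at [24:29] → '<<4>>'.
`re.split` interleaves the captured-group text with the surrounding fragments.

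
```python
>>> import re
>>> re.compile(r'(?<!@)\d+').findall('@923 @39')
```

The negative lookaround is zero-width — it rules out positions where the adjacent text would match, without consuming anything.
Walking the string: at [2:4] → '23'; at [7:8] → '9'.
With no groups in the pattern, `findall` gives back each whole match — 2 here.

['23', '9']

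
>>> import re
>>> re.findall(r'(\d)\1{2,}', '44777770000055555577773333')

`\1` is not a pattern — it's the concrete string captured by group 1, re-applied verbatim.
One capturing group, so `findall` returns just the captured substring from each match — 5 in all.

['7', '0', '5', '7', '3']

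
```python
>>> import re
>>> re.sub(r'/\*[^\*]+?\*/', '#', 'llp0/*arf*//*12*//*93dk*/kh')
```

'llp0###kh'

Each match is replaced by '#'.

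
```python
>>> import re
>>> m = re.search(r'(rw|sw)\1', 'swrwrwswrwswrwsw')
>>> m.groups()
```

After group 1 captures some text, `\1` only succeeds where that same text appears again.
Unlike `match`, `search` isn't anchored — it looks for the pattern anywhere in the string.
The match spans [2:6] → 'rwrw'.
Captured: group 1 = 'rw'.

('rw',)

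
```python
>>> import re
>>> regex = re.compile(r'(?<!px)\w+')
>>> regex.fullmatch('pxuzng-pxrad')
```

None

For `fullmatch`, every character of the input must be accounted for by the pattern.
Here there's no way to consume every character, so the call returns None.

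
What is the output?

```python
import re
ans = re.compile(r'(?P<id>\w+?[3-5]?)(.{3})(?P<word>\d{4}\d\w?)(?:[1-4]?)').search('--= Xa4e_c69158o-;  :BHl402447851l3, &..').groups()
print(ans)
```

('Xa4', 'e_c', '69158o')

The match spans [4:16] → 'Xa4e_c69158o'.
Captured: group 1 = 'Xa4', group 2 = 'e_c', group 3 = '69158o'.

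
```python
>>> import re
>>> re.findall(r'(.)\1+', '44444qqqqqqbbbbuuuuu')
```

The backreference `\1` re-matches whatever the first group consumed, character for character.
Walking the string: at [0:5] match '44444', group 1 = '4'; at [5:11] match 'qqqqqq', group 1 = 'q'; at [11:15] match 'bbbb', group 1 = 'b'; at [15:20] match 'uuuuu', group 1 = 'u'.
`findall` collects group 1 from each match (4 total).

['4', 'q', 'b', 'u']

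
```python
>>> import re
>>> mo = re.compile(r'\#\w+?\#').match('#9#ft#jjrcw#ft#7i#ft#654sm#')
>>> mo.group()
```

'#9#'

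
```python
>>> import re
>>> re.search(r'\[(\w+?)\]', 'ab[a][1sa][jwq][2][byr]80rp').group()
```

'[a]'

The match spans [2:5] → '[a]'.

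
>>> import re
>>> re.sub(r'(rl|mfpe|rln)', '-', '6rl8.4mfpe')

Each match is replaced by '-'.

'6-8.4-'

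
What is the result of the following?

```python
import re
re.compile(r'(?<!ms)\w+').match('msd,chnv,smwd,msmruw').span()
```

(0, 3)

`re.match` won't scan ahead — the pattern has to work from the very first character.
The match spans [0:3] → 'msd'.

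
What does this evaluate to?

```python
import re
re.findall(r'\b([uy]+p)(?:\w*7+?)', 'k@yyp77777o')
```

['yyp']

Pattern: a word boundary (`\b`, zero-width); then one or more of one of [uy], then the literal 'p' (captured); then zero or more of a word character, then one or more of the literal '7' (lazy) (non-capturing group).
With a single group, `findall` returns only what that group captured — 1 item.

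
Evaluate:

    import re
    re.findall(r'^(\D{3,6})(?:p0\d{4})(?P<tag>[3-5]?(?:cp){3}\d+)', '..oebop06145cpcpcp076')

[('..oebo', 'cpcpcp076')]

This matches anchored at the start of the string; then 3 to 6 of a non-digit (captured); then the literal 'p0', then exactly 4 of a digit (non-capturing group); then optionally a character in [3-5], then the literal 'cp' repeated 3 times, then one or more of a digit (captured as 'tag').
Walking the string: at [0:21] match '..oebop06145cpcpcp076', groups = ('..oebo', 'cpcpcp076').
With 2 capturing groups, `findall` returns a 2-tuple per match.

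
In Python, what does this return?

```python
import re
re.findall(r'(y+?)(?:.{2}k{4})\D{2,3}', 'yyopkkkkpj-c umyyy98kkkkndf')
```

['yy', 'yyy']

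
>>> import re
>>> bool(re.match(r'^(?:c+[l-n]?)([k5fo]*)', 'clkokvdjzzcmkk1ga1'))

True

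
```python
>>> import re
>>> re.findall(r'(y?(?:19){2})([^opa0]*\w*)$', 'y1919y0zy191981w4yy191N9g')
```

[('y1919', 'y0zy191981w4yy191N9g')]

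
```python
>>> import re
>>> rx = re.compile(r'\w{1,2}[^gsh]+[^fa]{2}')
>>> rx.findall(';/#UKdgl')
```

No capturing groups, so `findall` returns the 1 full match string.

['UKdgl']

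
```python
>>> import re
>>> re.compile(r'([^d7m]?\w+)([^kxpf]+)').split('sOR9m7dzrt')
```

['', 'sOR9m7dzr', 't', '']

This matches optionally any character except [d7m], then one or more of a word character (captured); then one or more of any character except [kxpf] (captured).
Matches to split on: at [0:10] → 'sOR9m7dzrt'.
`re.split` interleaves the captured-group text with the surrounding fragments.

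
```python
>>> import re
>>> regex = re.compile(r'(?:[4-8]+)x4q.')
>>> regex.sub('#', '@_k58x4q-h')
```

'@_k#h'

`sub` substitutes '#' at each match site.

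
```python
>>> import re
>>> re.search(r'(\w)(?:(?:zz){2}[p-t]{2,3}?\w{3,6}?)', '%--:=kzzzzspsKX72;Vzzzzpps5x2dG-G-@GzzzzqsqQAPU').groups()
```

The pattern matches a word character (captured); then the literal 'zz' repeated 2 times, then 2 to 3 of a character in [p-t] (lazy), then 3 to 6 of a word character (lazy) (non-capturing group).
`re.search` tries every starting position until one works.
The match spans [5:15] → 'kzzzzspsKX'.
Captured: group 1 = 'k'.

('k',)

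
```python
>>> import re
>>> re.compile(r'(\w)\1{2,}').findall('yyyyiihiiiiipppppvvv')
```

['y', 'i', 'p', 'v']

`\1` is not a pattern — it's the concrete string captured by group 1, re-applied verbatim.
With a single group, `findall` returns only what that group captured — 4 items.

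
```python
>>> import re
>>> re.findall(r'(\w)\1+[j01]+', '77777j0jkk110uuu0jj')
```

['7', 'k', 'u']

After group 1 captures some text, `\1` only succeeds where that same text appears again.
Scanning left to right: at [0:8] match '77777j0j', group 1 = '7'; at [8:13] match 'kk110', group 1 = 'k'; at [13:19] match 'uuu0jj', group 1 = 'u'.
`findall` collects group 1 from each match (3 total).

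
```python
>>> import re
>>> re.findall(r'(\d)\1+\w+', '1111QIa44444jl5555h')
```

['1']

`\1` has to match the exact text group 1 already captured.
Walking the string: at [0:19] match '1111QIa44444jl5555h', group 1 = '1'.
With a single group, `findall` returns only what that group captured — 1 item.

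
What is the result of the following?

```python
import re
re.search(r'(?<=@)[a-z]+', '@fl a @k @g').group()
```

The lookaround is zero-width — it requires the adjacent text to match without consuming it, so the asserted text isn't part of the match.
The match spans [1:3] → 'fl'.

'fl'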